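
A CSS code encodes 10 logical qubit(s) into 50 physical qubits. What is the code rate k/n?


Code rate R = k/n
= 10/50
= 0.2000

0.2000


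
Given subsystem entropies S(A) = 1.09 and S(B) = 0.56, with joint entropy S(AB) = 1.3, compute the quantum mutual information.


I(A:B) = S(A) + S(B) - S(AB)
= 1.09 + 0.56 - 1.3
= 0.3500

0.3500


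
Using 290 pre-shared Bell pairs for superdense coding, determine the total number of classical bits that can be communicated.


Superdense coding allows 2 classical bits per shared entangled pair.
290 pair(s) -> 2 * 290 = 580 classical bits

580


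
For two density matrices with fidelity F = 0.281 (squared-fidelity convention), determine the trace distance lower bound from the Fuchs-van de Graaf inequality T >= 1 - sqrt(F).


Fuchs-van de Graaf (squared-fidelity convention): 1 - sqrt(F) <= T <= sqrt(1 - F).
Lower bound: T >= 1 - sqrt(F)
sqrt(F) = sqrt(0.281) = 0.5301
T >= 1 - 0.5301
T >= 0.4699

0.4699


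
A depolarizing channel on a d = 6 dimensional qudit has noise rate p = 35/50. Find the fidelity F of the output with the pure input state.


F = (1-p) + p/d
= (1 - 0.7000) + 0.7000/6
= 0.3000 + 0.1167
= 0.4167

0.4167


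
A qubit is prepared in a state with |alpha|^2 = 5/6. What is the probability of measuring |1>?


|alpha|^2 = 5/6 = 0.8333
|beta|^2 = 1 - 5/6 = 1/6 = 0.1667
P(|1>) = |beta|^2 = 0.1667

0.1667


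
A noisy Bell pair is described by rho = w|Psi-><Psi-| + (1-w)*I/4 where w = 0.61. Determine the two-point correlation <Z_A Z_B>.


|Psi-> = (|01> - |10>)/sqrt(2)
For the pure Bell state, <Z_A Z_B> = -1 (Bell-state Pauli correlator).
The maximally-mixed part I/4 has tr(I/4 * P tensor P) = 0 for any traceless Pauli P.
So <Z_A Z_B>_rho = w * (-1) + (1 - w) * 0
= 0.61 * (-1)
= -0.6100

-0.6100


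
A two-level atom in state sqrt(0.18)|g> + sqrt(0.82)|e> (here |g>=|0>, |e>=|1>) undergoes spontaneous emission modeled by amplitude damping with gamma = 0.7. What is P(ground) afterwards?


For amplitude damping with parameter gamma on state sqrt(a)|0> + sqrt(b)|1>:
alpha^2 = 0.18, beta^2 = 0.82
P(|0>) = alpha^2 + gamma * beta^2
= 0.18 + 0.7 * 0.82
= 0.18 + 0.5740
= 0.7540

0.7540


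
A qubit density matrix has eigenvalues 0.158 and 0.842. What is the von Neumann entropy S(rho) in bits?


S = -p*log2(p) - (1-p)*log2(1-p)
p = 0.1580, 1-p = 0.8420
= -0.1580 * log2(0.1580) - 0.8420 * log2(0.8420)
= -(-0.4206) - (-0.2089)
= 0.6295

0.6295


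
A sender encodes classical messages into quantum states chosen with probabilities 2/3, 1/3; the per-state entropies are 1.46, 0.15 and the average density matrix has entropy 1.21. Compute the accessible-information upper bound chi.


chi = S(rho) - sum_i p_i * S(rho_i)
Weighted entropy = 2/3 * 1.46 + 1/3 * 0.15
= 1.0233
chi = 1.21 - 1.0233
= 0.1867

0.1867


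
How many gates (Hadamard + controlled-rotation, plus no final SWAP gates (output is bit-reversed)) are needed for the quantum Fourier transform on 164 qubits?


Hadamard gates: 164
Controlled rotations: n*(n-1)/2 = 164*163/2 = 13366
SWAP gates: 0 (omitted)
Total = 164 + 13366
= 13530

13530


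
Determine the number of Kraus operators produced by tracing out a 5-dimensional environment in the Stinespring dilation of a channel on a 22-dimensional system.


Tracing out the environment in an orthonormal basis {|i>_E} gives Kraus operators K_i = <i|_E U |0>_E.
Number of Kraus operators = dim(H_env) = d_env
= 5

5


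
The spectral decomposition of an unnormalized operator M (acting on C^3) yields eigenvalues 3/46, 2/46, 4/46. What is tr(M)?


tr(M) = sum of eigenvalues
= 3/46 + 2/46 + 4/46
= 9/46
= 0.1957

0.1957


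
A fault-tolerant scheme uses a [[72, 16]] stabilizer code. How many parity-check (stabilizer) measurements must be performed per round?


For an [[n,k]] stabilizer code:
Number of stabilizer generators = n - k
= 72 - 16
= 56

56


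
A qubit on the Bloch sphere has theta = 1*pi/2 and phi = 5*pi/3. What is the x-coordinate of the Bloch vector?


theta = 1.5708, phi = 5.2360
r_x = sin(theta)*cos(phi) = 1.0000 * 0.5000
r_x = 0.5000

0.5000


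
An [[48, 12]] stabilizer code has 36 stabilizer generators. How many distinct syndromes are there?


Each stabilizer generator gives a binary (+1 or -1) measurement outcome.
With 36 independent generators:
Total syndromes = 2^36
= 68719476736

68719476736


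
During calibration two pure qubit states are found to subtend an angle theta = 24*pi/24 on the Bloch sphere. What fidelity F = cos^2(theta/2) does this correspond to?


For states separated by angle theta on Bloch sphere:
F = cos^2(theta/2)
theta = 24*pi/24 = 3.1416
theta/2 = 1.5708
cos(theta/2) = 0.0000
F = 0.0000

0.0000


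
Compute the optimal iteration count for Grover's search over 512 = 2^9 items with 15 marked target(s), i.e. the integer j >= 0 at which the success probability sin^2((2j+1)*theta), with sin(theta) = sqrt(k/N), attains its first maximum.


After j Grover iterations the success probability is P(j) = sin^2((2j+1)*theta), where sin(theta) = sqrt(k/N).
N = 2^9 = 512, k = 15
sin(theta) = sqrt(k/N) = 0.1711632992
theta = arcsin(sqrt(k/N)) = 0.1720102719 rad
P(j) reaches its first maximum when (2j+1)*theta is as close as possible to pi/2, i.e. j = round(pi/(4*theta) - 1/2).
pi/(4*theta) - 1/2 = 4.0660
(For comparison, the common estimate pi/4 * sqrt(N/k) = 4.5886; the exact maximiser is used here.)
Optimal iterations = 4

4


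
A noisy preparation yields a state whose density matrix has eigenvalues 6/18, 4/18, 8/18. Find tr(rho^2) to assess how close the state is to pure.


tr(rho^2) = sum of eigenvalues squared
= (6/18)^2 + (4/18)^2 + (8/18)^2
= (36 + 16 + 64) / 324
= 116/324
= 0.3580

0.3580


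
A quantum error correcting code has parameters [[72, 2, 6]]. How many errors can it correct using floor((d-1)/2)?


Code parameters: [[72, 2, 6]], distance d = 6.
Number of correctable errors = floor((d-1)/2)
= floor((6 - 1)/2)
= floor(5/2)
= 2

2


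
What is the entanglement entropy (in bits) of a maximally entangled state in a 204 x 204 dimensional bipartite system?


For a maximally entangled state in d x d:
S = log2(d) = log2(204)
= 7.6724

7.6724


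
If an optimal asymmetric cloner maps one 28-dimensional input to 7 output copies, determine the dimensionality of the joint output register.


Output space = H^(tensor 7) where dim(H) = 28
dim = 28^7
= 784 (after 2 factors)
= 21952 (after 3 factors)
= 614656 (after 4 factors)
= 17210368 (after 5 factors)
= 481890304 (after 6 factors)
= 13492928512 (after 7 factors)
= 13492928512

13492928512


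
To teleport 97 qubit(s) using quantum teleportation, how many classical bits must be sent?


Quantum teleportation requires 2 classical bits per qubit teleported.
97 qubit(s) -> 2 * 97 = 194 classical bits

194


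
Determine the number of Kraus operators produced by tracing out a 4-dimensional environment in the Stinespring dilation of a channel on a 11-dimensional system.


Tracing out the environment in an orthonormal basis {|i>_E} gives Kraus operators K_i = <i|_E U |0>_E.
Number of Kraus operators = dim(H_env) = d_env
= 4

4


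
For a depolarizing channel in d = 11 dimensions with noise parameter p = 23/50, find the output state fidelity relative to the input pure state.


F = (1-p) + p/d
= (1 - 0.4600) + 0.4600/11
= 0.5400 + 0.0418
= 0.5818

0.5818


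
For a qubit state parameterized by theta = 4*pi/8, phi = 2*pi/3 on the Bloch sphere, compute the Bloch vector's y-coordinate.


theta = 1.5708, phi = 2.0944
r_y = sin(theta)*sin(phi) = 1.0000 * 0.8660
r_y = 0.8660

0.8660


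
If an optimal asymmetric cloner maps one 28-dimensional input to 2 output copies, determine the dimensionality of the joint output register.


Output space = H^(tensor 2) where dim(H) = 28
dim = 28^2
= 784

784


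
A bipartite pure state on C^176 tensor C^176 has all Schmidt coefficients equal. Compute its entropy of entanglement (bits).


For a maximally entangled state in d x d:
S = log2(d) = log2(176)
= 7.4594

7.4594


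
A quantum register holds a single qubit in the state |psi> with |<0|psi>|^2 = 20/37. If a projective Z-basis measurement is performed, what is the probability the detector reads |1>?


|alpha|^2 = 20/37 = 0.5405
|beta|^2 = 1 - 20/37 = 17/37 = 0.4595
P(|1>) = |beta|^2 = 0.4595

0.4595


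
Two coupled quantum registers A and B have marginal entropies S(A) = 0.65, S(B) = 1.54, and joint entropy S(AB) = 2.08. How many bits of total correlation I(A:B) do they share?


I(A:B) = S(A) + S(B) - S(AB)
= 0.65 + 1.54 - 2.08
= 0.1100

0.1100


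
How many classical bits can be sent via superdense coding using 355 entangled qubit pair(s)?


Superdense coding allows 2 classical bits per shared entangled pair.
355 pair(s) -> 2 * 355 = 710 classical bits

710


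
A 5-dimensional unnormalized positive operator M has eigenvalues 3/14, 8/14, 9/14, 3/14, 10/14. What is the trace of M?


tr(M) = sum of eigenvalues
= 3/14 + 8/14 + 9/14 + 3/14 + 10/14
= 33/14
= 2.3571

2.3571


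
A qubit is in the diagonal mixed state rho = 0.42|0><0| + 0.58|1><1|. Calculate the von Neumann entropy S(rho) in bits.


S = -p*log2(p) - (1-p)*log2(1-p)
p = 0.4200, 1-p = 0.5800
= -0.4200 * log2(0.4200) - 0.5800 * log2(0.5800)
= -(-0.5256) - (-0.4558)
= 0.9815

0.9815


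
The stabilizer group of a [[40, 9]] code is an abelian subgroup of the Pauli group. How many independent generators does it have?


For an [[n,k]] stabilizer code:
Number of stabilizer generators = n - k
= 40 - 9
= 31

31


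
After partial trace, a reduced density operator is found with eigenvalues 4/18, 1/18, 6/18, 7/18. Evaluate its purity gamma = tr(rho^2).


tr(rho^2) = sum of eigenvalues squared
= (4/18)^2 + (1/18)^2 + (6/18)^2 + (7/18)^2
= (16 + 1 + 36 + 49) / 324
= 102/324
= 0.3148

0.3148


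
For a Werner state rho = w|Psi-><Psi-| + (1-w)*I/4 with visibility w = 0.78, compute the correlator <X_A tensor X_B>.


|Psi-> = (|01> - |10>)/sqrt(2)
For the pure Bell state, <X_A X_B> = -1 (Bell-state Pauli correlator).
The maximally-mixed part I/4 has tr(I/4 * P tensor P) = 0 for any traceless Pauli P.
So <X_A X_B>_rho = w * (-1) + (1 - w) * 0
= 0.78 * (-1)
= -0.7800

-0.7800


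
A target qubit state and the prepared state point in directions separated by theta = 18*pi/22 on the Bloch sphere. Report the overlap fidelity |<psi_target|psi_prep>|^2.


For states separated by angle theta on Bloch sphere:
F = cos^2(theta/2)
theta = 18*pi/22 = 2.5704
theta/2 = 1.2852
cos(theta/2) = 0.2817
F = 0.0794

0.0794


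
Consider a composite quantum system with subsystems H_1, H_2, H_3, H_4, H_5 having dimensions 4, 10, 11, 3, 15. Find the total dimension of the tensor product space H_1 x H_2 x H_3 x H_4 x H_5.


dim(H_1 x H_2 x H_3 x H_4 x H_5) = 4 * 10 * 11 * 3 * 15
= 40 * 11 * 3 * 15
= 440 * 3 * 15
= 1320 * 15
= 19800

19800


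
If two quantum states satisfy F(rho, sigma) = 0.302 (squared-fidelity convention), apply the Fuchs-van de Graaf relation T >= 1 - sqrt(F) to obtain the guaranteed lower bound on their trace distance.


Fuchs-van de Graaf (squared-fidelity convention): 1 - sqrt(F) <= T <= sqrt(1 - F).
Lower bound: T >= 1 - sqrt(F)
sqrt(F) = sqrt(0.302) = 0.5495
T >= 1 - 0.5495
T >= 0.4505

0.4505


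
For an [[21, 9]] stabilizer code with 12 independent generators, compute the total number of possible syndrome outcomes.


Each stabilizer generator gives a binary (+1 or -1) measurement outcome.
With 12 independent generators:
Total syndromes = 2^12
= 4096

4096


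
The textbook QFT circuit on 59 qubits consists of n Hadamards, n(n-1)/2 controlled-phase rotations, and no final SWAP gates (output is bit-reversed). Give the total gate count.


Hadamard gates: 59
Controlled rotations: n*(n-1)/2 = 59*58/2 = 1711
SWAP gates: 0 (omitted)
Total = 59 + 1711
= 1770

1770


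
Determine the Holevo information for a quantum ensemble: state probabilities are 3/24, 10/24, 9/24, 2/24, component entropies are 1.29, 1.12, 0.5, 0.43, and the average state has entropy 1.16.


chi = S(rho) - sum_i p_i * S(rho_i)
Weighted entropy = 3/24 * 1.29 + 10/24 * 1.12 + 9/24 * 0.5 + 2/24 * 0.43
= 0.8513
chi = 1.16 - 0.8513
= 0.3087

0.3087


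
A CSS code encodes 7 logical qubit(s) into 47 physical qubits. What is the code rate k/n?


Code rate R = k/n
= 7/47
= 0.1489

0.1489


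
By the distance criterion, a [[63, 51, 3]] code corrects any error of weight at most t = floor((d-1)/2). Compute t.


Code parameters: [[63, 51, 3]], distance d = 3.
Number of correctable errors = floor((d-1)/2)
= floor((3 - 1)/2)
= floor(2/2)
= 1

1


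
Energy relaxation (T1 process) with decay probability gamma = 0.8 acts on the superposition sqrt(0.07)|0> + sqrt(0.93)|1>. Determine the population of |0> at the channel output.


For amplitude damping with parameter gamma on state sqrt(a)|0> + sqrt(b)|1>:
alpha^2 = 0.07, beta^2 = 0.93
P(|0>) = alpha^2 + gamma * beta^2
= 0.07 + 0.8 * 0.93
= 0.07 + 0.7440
= 0.8140

0.8140


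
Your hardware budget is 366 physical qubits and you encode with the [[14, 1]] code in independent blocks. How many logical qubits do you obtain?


Each code block uses 14 physical qubits for 1 logical qubit(s).
Number of complete blocks = floor(366 / 14) = 26
Logical qubits = 26 * 1
= 26

26


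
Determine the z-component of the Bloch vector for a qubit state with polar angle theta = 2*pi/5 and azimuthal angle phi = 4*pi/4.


theta = 1.2566, phi = 3.1416
r_z = cos(theta) = 0.3090

0.3090


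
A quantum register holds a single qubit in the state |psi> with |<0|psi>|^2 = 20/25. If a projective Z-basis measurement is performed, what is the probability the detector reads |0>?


|alpha|^2 = 20/25 = 0.8000
|beta|^2 = 1 - 20/25 = 5/25 = 0.2000
P(|0>) = |alpha|^2 = 0.8000

0.8000


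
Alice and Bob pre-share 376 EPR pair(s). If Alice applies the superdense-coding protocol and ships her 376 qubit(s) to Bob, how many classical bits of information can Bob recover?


Superdense coding allows 2 classical bits per shared entangled pair.
376 pair(s) -> 2 * 376 = 752 classical bits

752


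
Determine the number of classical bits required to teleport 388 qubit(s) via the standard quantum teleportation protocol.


Quantum teleportation requires 2 classical bits per qubit teleported.
388 qubit(s) -> 2 * 388 = 776 classical bits

776


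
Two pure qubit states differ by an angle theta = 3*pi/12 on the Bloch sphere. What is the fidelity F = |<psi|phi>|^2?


For states separated by angle theta on Bloch sphere:
F = cos^2(theta/2)
theta = 3*pi/12 = 0.7854
theta/2 = 0.3927
cos(theta/2) = 0.9239
F = 0.8536

0.8536


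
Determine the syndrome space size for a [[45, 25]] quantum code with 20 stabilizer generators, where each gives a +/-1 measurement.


Each stabilizer generator gives a binary (+1 or -1) measurement outcome.
With 20 independent generators:
Total syndromes = 2^20
= 1048576

1048576


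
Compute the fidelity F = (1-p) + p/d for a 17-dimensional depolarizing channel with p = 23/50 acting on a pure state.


F = (1-p) + p/d
= (1 - 0.4600) + 0.4600/17
= 0.5400 + 0.0271
= 0.5671

0.5671


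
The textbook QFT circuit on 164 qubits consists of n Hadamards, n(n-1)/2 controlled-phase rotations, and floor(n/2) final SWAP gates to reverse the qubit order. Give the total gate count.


Hadamard gates: 164
Controlled rotations: n*(n-1)/2 = 164*163/2 = 13366
SWAP gates: floor(n/2) = floor(164/2) = 82
Total = 164 + 13366 + 82
= 13612

13612


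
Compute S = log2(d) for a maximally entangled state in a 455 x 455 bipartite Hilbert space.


For a maximally entangled state in d x d:
S = log2(d) = log2(455)
= 8.8297

8.8297


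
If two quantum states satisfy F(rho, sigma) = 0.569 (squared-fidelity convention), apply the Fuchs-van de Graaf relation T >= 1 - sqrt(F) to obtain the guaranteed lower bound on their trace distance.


Fuchs-van de Graaf (squared-fidelity convention): 1 - sqrt(F) <= T <= sqrt(1 - F).
Lower bound: T >= 1 - sqrt(F)
sqrt(F) = sqrt(0.569) = 0.7543
T >= 1 - 0.7543
T >= 0.2457

0.2457


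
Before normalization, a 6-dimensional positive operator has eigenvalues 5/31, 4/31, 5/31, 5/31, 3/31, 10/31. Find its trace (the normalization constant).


tr(M) = sum of eigenvalues
= 5/31 + 4/31 + 5/31 + 5/31 + 3/31 + 10/31
= 32/31
= 1.0323

1.0323


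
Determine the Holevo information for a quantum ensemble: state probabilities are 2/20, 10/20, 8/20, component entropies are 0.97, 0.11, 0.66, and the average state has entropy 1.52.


chi = S(rho) - sum_i p_i * S(rho_i)
Weighted entropy = 2/20 * 0.97 + 10/20 * 0.11 + 8/20 * 0.66
= 0.4160
chi = 1.52 - 0.4160
= 1.1040

1.1040


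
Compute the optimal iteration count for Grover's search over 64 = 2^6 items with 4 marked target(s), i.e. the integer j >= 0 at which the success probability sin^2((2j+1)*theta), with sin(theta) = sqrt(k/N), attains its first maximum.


After j Grover iterations the success probability is P(j) = sin^2((2j+1)*theta), where sin(theta) = sqrt(k/N).
N = 2^6 = 64, k = 4
sin(theta) = sqrt(k/N) = 0.25
theta = arcsin(sqrt(k/N)) = 0.2526802551 rad
P(j) reaches its first maximum when (2j+1)*theta is as close as possible to pi/2, i.e. j = round(pi/(4*theta) - 1/2).
pi/(4*theta) - 1/2 = 2.6083
(For comparison, the common estimate pi/4 * sqrt(N/k) = 3.1416; the exact maximiser is used here.)
Optimal iterations = 3

3


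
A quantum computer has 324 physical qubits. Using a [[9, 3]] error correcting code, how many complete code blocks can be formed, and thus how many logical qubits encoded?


Each code block uses 9 physical qubits for 3 logical qubit(s).
Number of complete blocks = floor(324 / 9) = 36
Logical qubits = 36 * 3
= 108

108


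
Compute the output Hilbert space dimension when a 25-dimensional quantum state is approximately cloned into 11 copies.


Output space = H^(tensor 11) where dim(H) = 25
dim = 25^11
= 625 (after 2 factors)
= 15625 (after 3 factors)
= 390625 (after 4 factors)
= 9765625 (after 5 factors)
= 244140625 (after 6 factors)
= 6103515625 (after 7 factors)
= 152587890625 (after 8 factors)
= 3814697265625 (after 9 factors)
= 95367431640625 (after 10 factors)
= 2384185791015625 (after 11 factors)
= 2384185791015625

2384185791015625


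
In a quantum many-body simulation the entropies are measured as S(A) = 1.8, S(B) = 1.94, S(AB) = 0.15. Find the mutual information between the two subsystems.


I(A:B) = S(A) + S(B) - S(AB)
= 1.8 + 1.94 - 0.15
= 3.5900

3.5900


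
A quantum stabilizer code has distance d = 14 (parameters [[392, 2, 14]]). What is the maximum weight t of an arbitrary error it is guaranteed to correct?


Code parameters: [[392, 2, 14]], distance d = 14.
Number of correctable errors = floor((d-1)/2)
= floor((14 - 1)/2)
= floor(13/2)
= 6

6


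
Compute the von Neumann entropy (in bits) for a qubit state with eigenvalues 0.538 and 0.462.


S = -p*log2(p) - (1-p)*log2(1-p)
p = 0.5380, 1-p = 0.4620
= -0.5380 * log2(0.5380) - 0.4620 * log2(0.4620)
= -(-0.4811) - (-0.5147)
= 0.9958

0.9958


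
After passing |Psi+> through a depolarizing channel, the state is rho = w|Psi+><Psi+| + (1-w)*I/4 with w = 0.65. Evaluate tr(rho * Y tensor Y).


|Psi+> = (|01> + |10>)/sqrt(2)
For the pure Bell state, <Y_A Y_B> = +1 (Bell-state Pauli correlator).
The maximally-mixed part I/4 has tr(I/4 * P tensor P) = 0 for any traceless Pauli P.
So <Y_A Y_B>_rho = w * (+1) + (1 - w) * 0
= 0.65 * (+1)
= 0.6500

0.6500


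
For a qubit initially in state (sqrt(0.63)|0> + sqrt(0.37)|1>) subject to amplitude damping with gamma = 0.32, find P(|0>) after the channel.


For amplitude damping with parameter gamma on state sqrt(a)|0> + sqrt(b)|1>:
alpha^2 = 0.63, beta^2 = 0.37
P(|0>) = alpha^2 + gamma * beta^2
= 0.63 + 0.32 * 0.37
= 0.63 + 0.1184
= 0.7484

0.7484


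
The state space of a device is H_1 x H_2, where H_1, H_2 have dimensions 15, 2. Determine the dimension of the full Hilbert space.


dim(H_1 x H_2) = 15 * 2
= 30

30


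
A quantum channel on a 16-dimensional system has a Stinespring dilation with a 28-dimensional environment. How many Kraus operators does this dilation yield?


Tracing out the environment in an orthonormal basis {|i>_E} gives Kraus operators K_i = <i|_E U |0>_E.
Number of Kraus operators = dim(H_env) = d_env
= 28

28


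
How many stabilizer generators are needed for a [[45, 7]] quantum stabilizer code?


For an [[n,k]] stabilizer code:
Number of stabilizer generators = n - k
= 45 - 7
= 38

38


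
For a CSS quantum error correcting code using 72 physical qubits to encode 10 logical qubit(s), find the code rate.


Code rate R = k/n
= 10/72
= 0.1389

0.1389


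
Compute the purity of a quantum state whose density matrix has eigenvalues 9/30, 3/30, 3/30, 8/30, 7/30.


tr(rho^2) = sum of eigenvalues squared
= (9/30)^2 + (3/30)^2 + (3/30)^2 + (8/30)^2 + (7/30)^2
= (81 + 9 + 9 + 64 + 49) / 900
= 212/900
= 0.2356

0.2356


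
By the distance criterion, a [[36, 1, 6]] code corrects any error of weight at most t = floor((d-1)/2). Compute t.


Code parameters: [[36, 1, 6]], distance d = 6.
Number of correctable errors = floor((d-1)/2)
= floor((6 - 1)/2)
= floor(5/2)
= 2

2


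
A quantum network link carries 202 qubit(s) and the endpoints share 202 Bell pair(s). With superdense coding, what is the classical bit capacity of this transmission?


Superdense coding allows 2 classical bits per shared entangled pair.
202 pair(s) -> 2 * 202 = 404 classical bits

404


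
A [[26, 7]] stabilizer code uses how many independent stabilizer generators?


For an [[n,k]] stabilizer code:
Number of stabilizer generators = n - k
= 26 - 7
= 19

19


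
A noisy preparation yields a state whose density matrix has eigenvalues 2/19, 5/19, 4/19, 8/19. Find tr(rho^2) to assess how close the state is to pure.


tr(rho^2) = sum of eigenvalues squared
= (2/19)^2 + (5/19)^2 + (4/19)^2 + (8/19)^2
= (4 + 25 + 16 + 64) / 361
= 109/361
= 0.3019

0.3019


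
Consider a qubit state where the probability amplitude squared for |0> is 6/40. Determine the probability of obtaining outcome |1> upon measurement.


|alpha|^2 = 6/40 = 0.1500
|beta|^2 = 1 - 6/40 = 34/40 = 0.8500
P(|1>) = |beta|^2 = 0.8500

0.8500


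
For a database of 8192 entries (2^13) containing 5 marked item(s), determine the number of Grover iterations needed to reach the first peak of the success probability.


After j Grover iterations the success probability is P(j) = sin^2((2j+1)*theta), where sin(theta) = sqrt(k/N).
N = 2^13 = 8192, k = 5
sin(theta) = sqrt(k/N) = 0.02470529422
theta = arcsin(sqrt(k/N)) = 0.02470780806 rad
P(j) reaches its first maximum when (2j+1)*theta is as close as possible to pi/2, i.e. j = round(pi/(4*theta) - 1/2).
pi/(4*theta) - 1/2 = 31.2874
(For comparison, the common estimate pi/4 * sqrt(N/k) = 31.7907; the exact maximiser is used here.)
Optimal iterations = 31

31


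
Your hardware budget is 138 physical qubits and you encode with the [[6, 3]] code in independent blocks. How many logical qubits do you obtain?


Each code block uses 6 physical qubits for 3 logical qubit(s).
Number of complete blocks = floor(138 / 6) = 23
Logical qubits = 23 * 3
= 69

69


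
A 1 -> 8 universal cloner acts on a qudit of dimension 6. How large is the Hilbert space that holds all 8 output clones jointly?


Output space = H^(tensor 8) where dim(H) = 6
dim = 6^8
= 36 (after 2 factors)
= 216 (after 3 factors)
= 1296 (after 4 factors)
= 7776 (after 5 factors)
= 46656 (after 6 factors)
= 279936 (after 7 factors)
= 1679616 (after 8 factors)
= 1679616

1679616


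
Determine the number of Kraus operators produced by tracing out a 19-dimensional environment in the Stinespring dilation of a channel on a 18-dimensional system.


Tracing out the environment in an orthonormal basis {|i>_E} gives Kraus operators K_i = <i|_E U |0>_E.
Number of Kraus operators = dim(H_env) = d_env
= 19

19


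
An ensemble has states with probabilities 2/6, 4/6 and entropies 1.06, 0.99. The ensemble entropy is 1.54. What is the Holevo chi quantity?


chi = S(rho) - sum_i p_i * S(rho_i)
Weighted entropy = 2/6 * 1.06 + 4/6 * 0.99
= 1.0133
chi = 1.54 - 1.0133
= 0.5267

0.5267


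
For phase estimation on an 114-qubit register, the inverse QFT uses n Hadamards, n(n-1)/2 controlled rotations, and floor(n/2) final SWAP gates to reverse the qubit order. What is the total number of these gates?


Hadamard gates: 114
Controlled rotations: n*(n-1)/2 = 114*113/2 = 6441
SWAP gates: floor(n/2) = floor(114/2) = 57
Total = 114 + 6441 + 57
= 6612

6612


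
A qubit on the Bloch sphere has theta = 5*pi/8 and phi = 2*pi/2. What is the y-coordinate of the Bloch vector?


theta = 1.9635, phi = 3.1416
r_y = sin(theta)*sin(phi) = 0.9239 * 0.0000
r_y = 0.0000

0.0000


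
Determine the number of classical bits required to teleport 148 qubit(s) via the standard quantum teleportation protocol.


Quantum teleportation requires 2 classical bits per qubit teleported.
148 qubit(s) -> 2 * 148 = 296 classical bits

296


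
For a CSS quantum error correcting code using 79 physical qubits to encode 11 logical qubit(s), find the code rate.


Code rate R = k/n
= 11/79
= 0.1392

0.1392


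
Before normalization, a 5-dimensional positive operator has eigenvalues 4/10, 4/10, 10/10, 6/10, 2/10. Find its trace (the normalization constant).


tr(M) = sum of eigenvalues
= 4/10 + 4/10 + 10/10 + 6/10 + 2/10
= 26/10
= 2.6000

2.6000


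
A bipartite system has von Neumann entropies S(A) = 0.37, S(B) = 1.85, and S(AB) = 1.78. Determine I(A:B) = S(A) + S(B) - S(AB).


I(A:B) = S(A) + S(B) - S(AB)
= 0.37 + 1.85 - 1.78
= 0.4400

0.4400


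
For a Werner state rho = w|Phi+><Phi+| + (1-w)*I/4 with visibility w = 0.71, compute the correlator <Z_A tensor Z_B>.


|Phi+> = (|00> + |11>)/sqrt(2)
For the pure Bell state, <Z_A Z_B> = +1 (Bell-state Pauli correlator).
The maximally-mixed part I/4 has tr(I/4 * P tensor P) = 0 for any traceless Pauli P.
So <Z_A Z_B>_rho = w * (+1) + (1 - w) * 0
= 0.71 * (+1)
= 0.7100

0.7100


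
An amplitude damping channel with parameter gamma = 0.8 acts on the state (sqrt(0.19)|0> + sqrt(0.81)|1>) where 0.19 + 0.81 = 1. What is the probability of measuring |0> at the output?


For amplitude damping with parameter gamma on state sqrt(a)|0> + sqrt(b)|1>:
alpha^2 = 0.19, beta^2 = 0.81
P(|0>) = alpha^2 + gamma * beta^2
= 0.19 + 0.8 * 0.81
= 0.19 + 0.6480
= 0.8380

0.8380


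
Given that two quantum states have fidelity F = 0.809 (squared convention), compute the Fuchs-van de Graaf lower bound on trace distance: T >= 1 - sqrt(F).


Fuchs-van de Graaf (squared-fidelity convention): 1 - sqrt(F) <= T <= sqrt(1 - F).
Lower bound: T >= 1 - sqrt(F)
sqrt(F) = sqrt(0.809) = 0.8994
T >= 1 - 0.8994
T >= 0.1006

0.1006


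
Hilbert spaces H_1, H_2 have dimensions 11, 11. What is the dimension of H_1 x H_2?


dim(H_1 x H_2) = 11 * 11
= 121

121


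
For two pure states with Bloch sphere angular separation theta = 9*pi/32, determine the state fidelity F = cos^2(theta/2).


For states separated by angle theta on Bloch sphere:
F = cos^2(theta/2)
theta = 9*pi/32 = 0.8836
theta/2 = 0.4418
cos(theta/2) = 0.9040
F = 0.8172

0.8172


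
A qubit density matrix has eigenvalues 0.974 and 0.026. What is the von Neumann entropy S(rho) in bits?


S = -p*log2(p) - (1-p)*log2(1-p)
p = 0.9740, 1-p = 0.0260
= -0.9740 * log2(0.9740) - 0.0260 * log2(0.0260)
= -(-0.0370) - (-0.1369)
= 0.1739

0.1739


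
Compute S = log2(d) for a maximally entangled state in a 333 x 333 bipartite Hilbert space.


For a maximally entangled state in d x d:
S = log2(d) = log2(333)
= 8.3794

8.3794


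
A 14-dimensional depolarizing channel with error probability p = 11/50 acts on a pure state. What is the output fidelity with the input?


F = (1-p) + p/d
= (1 - 0.2200) + 0.2200/14
= 0.7800 + 0.0157
= 0.7957

0.7957


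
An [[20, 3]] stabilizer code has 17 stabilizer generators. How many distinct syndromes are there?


Each stabilizer generator gives a binary (+1 or -1) measurement outcome.
With 17 independent generators:
Total syndromes = 2^17
= 131072

131072


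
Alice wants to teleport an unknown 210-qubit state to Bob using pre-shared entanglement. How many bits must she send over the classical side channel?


Quantum teleportation requires 2 classical bits per qubit teleported.
210 qubit(s) -> 2 * 210 = 420 classical bits

420


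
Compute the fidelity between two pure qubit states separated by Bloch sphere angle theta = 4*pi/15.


For states separated by angle theta on Bloch sphere:
F = cos^2(theta/2)
theta = 4*pi/15 = 0.8378
theta/2 = 0.4189
cos(theta/2) = 0.9135
F = 0.8346

0.8346


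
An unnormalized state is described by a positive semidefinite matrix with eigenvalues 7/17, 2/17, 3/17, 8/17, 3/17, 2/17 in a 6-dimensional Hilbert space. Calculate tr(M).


tr(M) = sum of eigenvalues
= 7/17 + 2/17 + 3/17 + 8/17 + 3/17 + 2/17
= 25/17
= 1.4706

1.4706


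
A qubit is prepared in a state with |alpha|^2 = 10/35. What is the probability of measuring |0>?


|alpha|^2 = 10/35 = 0.2857
|beta|^2 = 1 - 10/35 = 25/35 = 0.7143
P(|0>) = |alpha|^2 = 0.2857

0.2857


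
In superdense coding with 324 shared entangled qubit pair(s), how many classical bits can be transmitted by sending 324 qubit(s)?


Superdense coding allows 2 classical bits per shared entangled pair.
324 pair(s) -> 2 * 324 = 648 classical bits

648


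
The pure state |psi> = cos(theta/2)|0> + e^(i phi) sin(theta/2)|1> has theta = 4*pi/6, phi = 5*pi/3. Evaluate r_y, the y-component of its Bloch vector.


theta = 2.0944, phi = 5.2360
r_y = sin(theta)*sin(phi) = 0.8660 * -0.8660
r_y = -0.7500

-0.7500


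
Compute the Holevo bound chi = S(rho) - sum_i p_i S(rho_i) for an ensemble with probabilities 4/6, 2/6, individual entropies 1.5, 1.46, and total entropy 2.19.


chi = S(rho) - sum_i p_i * S(rho_i)
Weighted entropy = 4/6 * 1.5 + 2/6 * 1.46
= 1.4867
chi = 2.19 - 1.4867
= 0.7033

0.7033


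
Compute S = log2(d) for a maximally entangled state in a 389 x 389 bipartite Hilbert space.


For a maximally entangled state in d x d:
S = log2(d) = log2(389)
= 8.6036

8.6036


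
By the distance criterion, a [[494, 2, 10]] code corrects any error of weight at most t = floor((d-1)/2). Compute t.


Code parameters: [[494, 2, 10]], distance d = 10.
Number of correctable errors = floor((d-1)/2)
= floor((10 - 1)/2)
= floor(9/2)
= 4

4


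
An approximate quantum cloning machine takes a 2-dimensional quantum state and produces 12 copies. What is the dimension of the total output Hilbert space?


Output space = H^(tensor 12) where dim(H) = 2
dim = 2^12
= 4 (after 2 factors)
= 8 (after 3 factors)
= 16 (after 4 factors)
= 32 (after 5 factors)
= 64 (after 6 factors)
= 128 (after 7 factors)
= 256 (after 8 factors)
= 512 (after 9 factors)
= 1024 (after 10 factors)
= 2048 (after 11 factors)
= 4096 (after 12 factors)
= 4096

4096


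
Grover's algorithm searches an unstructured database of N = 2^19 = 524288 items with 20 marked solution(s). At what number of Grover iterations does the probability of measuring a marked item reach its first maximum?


After j Grover iterations the success probability is P(j) = sin^2((2j+1)*theta), where sin(theta) = sqrt(k/N).
N = 2^19 = 524288, k = 20
sin(theta) = sqrt(k/N) = 0.006176323555
theta = arcsin(sqrt(k/N)) = 0.006176362824 rad
P(j) reaches its first maximum when (2j+1)*theta is as close as possible to pi/2, i.e. j = round(pi/(4*theta) - 1/2).
pi/(4*theta) - 1/2 = 126.6619
(For comparison, the common estimate pi/4 * sqrt(N/k) = 127.1627; the exact maximiser is used here.)
Optimal iterations = 127

127


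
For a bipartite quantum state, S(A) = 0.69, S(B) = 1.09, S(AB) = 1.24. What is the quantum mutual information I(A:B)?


I(A:B) = S(A) + S(B) - S(AB)
= 0.69 + 1.09 - 1.24
= 0.5400

0.5400


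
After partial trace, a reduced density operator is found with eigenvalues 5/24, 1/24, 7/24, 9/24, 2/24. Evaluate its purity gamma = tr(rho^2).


tr(rho^2) = sum of eigenvalues squared
= (5/24)^2 + (1/24)^2 + (7/24)^2 + (9/24)^2 + (2/24)^2
= (25 + 1 + 49 + 81 + 4) / 576
= 160/576
= 0.2778

0.2778


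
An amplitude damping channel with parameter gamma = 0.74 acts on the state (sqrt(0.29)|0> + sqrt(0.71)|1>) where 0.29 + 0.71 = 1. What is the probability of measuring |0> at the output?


For amplitude damping with parameter gamma on state sqrt(a)|0> + sqrt(b)|1>:
alpha^2 = 0.29, beta^2 = 0.71
P(|0>) = alpha^2 + gamma * beta^2
= 0.29 + 0.74 * 0.71
= 0.29 + 0.5254
= 0.8154

0.8154


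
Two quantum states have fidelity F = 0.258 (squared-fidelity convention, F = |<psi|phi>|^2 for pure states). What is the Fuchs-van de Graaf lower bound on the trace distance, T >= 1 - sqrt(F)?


Fuchs-van de Graaf (squared-fidelity convention): 1 - sqrt(F) <= T <= sqrt(1 - F).
Lower bound: T >= 1 - sqrt(F)
sqrt(F) = sqrt(0.258) = 0.5079
T >= 1 - 0.5079
T >= 0.4921

0.4921


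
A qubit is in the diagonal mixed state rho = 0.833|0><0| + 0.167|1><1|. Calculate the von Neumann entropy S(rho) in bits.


S = -p*log2(p) - (1-p)*log2(1-p)
p = 0.8330, 1-p = 0.1670
= -0.8330 * log2(0.8330) - 0.1670 * log2(0.1670)
= -(-0.2196) - (-0.4312)
= 0.6508

0.6508


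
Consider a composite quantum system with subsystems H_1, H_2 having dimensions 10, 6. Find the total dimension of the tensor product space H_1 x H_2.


dim(H_1 x H_2) = 10 * 6
= 60

60


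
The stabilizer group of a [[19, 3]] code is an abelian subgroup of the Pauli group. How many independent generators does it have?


For an [[n,k]] stabilizer code:
Number of stabilizer generators = n - k
= 19 - 3
= 16

16


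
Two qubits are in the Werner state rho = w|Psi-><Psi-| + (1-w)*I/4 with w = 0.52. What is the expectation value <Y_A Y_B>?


|Psi-> = (|01> - |10>)/sqrt(2)
For the pure Bell state, <Y_A Y_B> = -1 (Bell-state Pauli correlator).
The maximally-mixed part I/4 has tr(I/4 * P tensor P) = 0 for any traceless Pauli P.
So <Y_A Y_B>_rho = w * (-1) + (1 - w) * 0
= 0.52 * (-1)
= -0.5200

-0.5200


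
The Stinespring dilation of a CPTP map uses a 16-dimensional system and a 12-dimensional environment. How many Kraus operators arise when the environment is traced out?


Tracing out the environment in an orthonormal basis {|i>_E} gives Kraus operators K_i = <i|_E U |0>_E.
Number of Kraus operators = dim(H_env) = d_env
= 12

12


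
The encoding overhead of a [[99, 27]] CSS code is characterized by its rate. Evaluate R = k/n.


Code rate R = k/n
= 27/99
= 0.2727

0.2727


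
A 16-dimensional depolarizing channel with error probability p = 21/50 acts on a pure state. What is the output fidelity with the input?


F = (1-p) + p/d
= (1 - 0.4200) + 0.4200/16
= 0.5800 + 0.0262
= 0.6063

0.6063


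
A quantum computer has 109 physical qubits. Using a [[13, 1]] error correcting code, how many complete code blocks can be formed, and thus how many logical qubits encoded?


Each code block uses 13 physical qubits for 1 logical qubit(s).
Number of complete blocks = floor(109 / 13) = 8
Logical qubits = 8 * 1
= 8

8


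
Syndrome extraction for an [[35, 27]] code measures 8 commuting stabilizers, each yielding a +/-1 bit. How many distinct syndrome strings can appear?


Each stabilizer generator gives a binary (+1 or -1) measurement outcome.
With 8 independent generators:
Total syndromes = 2^8
= 256

256


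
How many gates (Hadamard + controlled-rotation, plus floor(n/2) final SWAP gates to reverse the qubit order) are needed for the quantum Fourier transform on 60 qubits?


Hadamard gates: 60
Controlled rotations: n*(n-1)/2 = 60*59/2 = 1770
SWAP gates: floor(n/2) = floor(60/2) = 30
Total = 60 + 1770 + 30
= 1860

1860


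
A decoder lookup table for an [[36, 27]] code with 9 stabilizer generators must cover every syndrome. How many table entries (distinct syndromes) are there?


Each stabilizer generator gives a binary (+1 or -1) measurement outcome.
With 9 independent generators:
Total syndromes = 2^9
= 512

512


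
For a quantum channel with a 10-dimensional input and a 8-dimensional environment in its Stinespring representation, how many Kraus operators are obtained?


Tracing out the environment in an orthonormal basis {|i>_E} gives Kraus operators K_i = <i|_E U |0>_E.
Number of Kraus operators = dim(H_env) = d_env
= 8

8


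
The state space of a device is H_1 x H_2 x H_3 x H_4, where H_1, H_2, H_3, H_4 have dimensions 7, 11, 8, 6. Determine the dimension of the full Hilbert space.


dim(H_1 x H_2 x H_3 x H_4) = 7 * 11 * 8 * 6
= 77 * 8 * 6
= 616 * 6
= 3696

3696


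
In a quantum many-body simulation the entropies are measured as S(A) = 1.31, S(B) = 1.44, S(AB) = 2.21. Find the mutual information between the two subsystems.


I(A:B) = S(A) + S(B) - S(AB)
= 1.31 + 1.44 - 2.21
= 0.5400

0.5400


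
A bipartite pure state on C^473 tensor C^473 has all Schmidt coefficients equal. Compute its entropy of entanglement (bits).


For a maximally entangled state in d x d:
S = log2(d) = log2(473)
= 8.8857

8.8857


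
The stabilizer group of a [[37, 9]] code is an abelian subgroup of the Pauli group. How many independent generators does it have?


For an [[n,k]] stabilizer code:
Number of stabilizer generators = n - k
= 37 - 9
= 28

28


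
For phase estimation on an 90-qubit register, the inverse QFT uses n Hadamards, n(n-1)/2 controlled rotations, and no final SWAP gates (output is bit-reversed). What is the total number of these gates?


Hadamard gates: 90
Controlled rotations: n*(n-1)/2 = 90*89/2 = 4005
SWAP gates: 0 (omitted)
Total = 90 + 4005
= 4095

4095


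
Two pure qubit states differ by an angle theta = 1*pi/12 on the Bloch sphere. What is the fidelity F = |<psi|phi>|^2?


For states separated by angle theta on Bloch sphere:
F = cos^2(theta/2)
theta = 1*pi/12 = 0.2618
theta/2 = 0.1309
cos(theta/2) = 0.9914
F = 0.9830

0.9830


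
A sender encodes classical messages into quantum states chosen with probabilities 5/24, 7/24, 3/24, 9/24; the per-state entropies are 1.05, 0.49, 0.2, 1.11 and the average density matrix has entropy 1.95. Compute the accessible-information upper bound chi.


chi = S(rho) - sum_i p_i * S(rho_i)
Weighted entropy = 5/24 * 1.05 + 7/24 * 0.49 + 3/24 * 0.2 + 9/24 * 1.11
= 0.8029
chi = 1.95 - 0.8029
= 1.1471

1.1471


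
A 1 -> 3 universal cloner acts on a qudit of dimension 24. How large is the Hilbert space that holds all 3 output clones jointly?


Output space = H^(tensor 3) where dim(H) = 24
dim = 24^3
= 576 (after 2 factors)
= 13824 (after 3 factors)
= 13824

13824


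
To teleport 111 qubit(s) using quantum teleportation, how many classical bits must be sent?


Quantum teleportation requires 2 classical bits per qubit teleported.
111 qubit(s) -> 2 * 111 = 222 classical bits

222


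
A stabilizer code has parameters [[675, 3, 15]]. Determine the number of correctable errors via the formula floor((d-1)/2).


Code parameters: [[675, 3, 15]], distance d = 15.
Number of correctable errors = floor((d-1)/2)
= floor((15 - 1)/2)
= floor(14/2)
= 7

7


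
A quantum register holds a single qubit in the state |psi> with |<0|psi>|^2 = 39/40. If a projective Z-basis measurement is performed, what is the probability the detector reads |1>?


|alpha|^2 = 39/40 = 0.9750
|beta|^2 = 1 - 39/40 = 1/40 = 0.0250
P(|1>) = |beta|^2 = 0.0250

0.0250


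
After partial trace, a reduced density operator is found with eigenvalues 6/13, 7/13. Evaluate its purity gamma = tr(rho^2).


tr(rho^2) = sum of eigenvalues squared
= (6/13)^2 + (7/13)^2
= (36 + 49) / 169
= 85/169
= 0.5030

0.5030


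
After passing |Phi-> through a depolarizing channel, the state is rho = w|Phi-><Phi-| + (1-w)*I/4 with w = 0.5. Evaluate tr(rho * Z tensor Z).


|Phi-> = (|00> - |11>)/sqrt(2)
For the pure Bell state, <Z_A Z_B> = +1 (Bell-state Pauli correlator).
The maximally-mixed part I/4 has tr(I/4 * P tensor P) = 0 for any traceless Pauli P.
So <Z_A Z_B>_rho = w * (+1) + (1 - w) * 0
= 0.5 * (+1)
= 0.5000

0.5000
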